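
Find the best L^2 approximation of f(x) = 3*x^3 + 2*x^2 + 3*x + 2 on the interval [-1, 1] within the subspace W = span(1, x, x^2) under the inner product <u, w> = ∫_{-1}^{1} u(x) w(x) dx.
g(x) = 2*x^2 + 24*x/5 + 2

The best approximation g ∈ W is the orthogonal projection of f onto W. Writing g = a_0 + a_1 x + a_2 x^2, the coefficients solve the normal equations G · a = b where
  G_{ij} = <φ_i, φ_j> and b_i = <f, φ_i>, with φ_0 = 1, φ_1 = x, φ_2 = x^2.
G =
  [2, 0, 2/3]
  [0, 2/3, 0]
  [2/3, 0, 2/5],
b = (16/3, 16/5, 32/15).
Solving gives a_0 = 2, a_1 = 24/5, a_2 = 2, so
  g(x) = 2*x^2 + 24*x/5 + 2.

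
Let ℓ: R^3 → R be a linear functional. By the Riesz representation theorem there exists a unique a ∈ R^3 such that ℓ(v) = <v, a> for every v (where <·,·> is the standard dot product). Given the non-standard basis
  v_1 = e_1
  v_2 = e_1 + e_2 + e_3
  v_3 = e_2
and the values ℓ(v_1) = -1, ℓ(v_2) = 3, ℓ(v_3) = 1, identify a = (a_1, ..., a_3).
a = (-1, 1, 3)

Write a = (a_1, ..., a_3) in the standard basis. For each basis vector v_i, ℓ(v_i) = <v_i, a> is a linear equation in the a_j's. Collect the n equations into a matrix system V a = ℓ, where row i of V is v_i (expressed in the standard basis). Since V is invertible (lower-triangular with 1s on the diagonal, up to permutation), solve by back-substitution:
  V =
[[1, 0, 0],
 [1, 1, 1],
 [0, 1, 0]]
  V a = (-1, 3, 1)
Solving gives a = (-1, 1, 3).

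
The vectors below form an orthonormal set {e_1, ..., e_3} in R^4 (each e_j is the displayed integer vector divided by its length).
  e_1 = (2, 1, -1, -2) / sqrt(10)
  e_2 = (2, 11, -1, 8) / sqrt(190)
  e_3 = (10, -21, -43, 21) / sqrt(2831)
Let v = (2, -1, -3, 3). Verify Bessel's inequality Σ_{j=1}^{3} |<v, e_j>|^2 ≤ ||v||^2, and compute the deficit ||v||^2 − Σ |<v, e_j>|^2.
Σ |<v, e_j>|^2 = 3171/149; ||v||^2 = 23; deficit = 256/149

Write each e_j = u_j / sqrt(<u_j, u_j>) where u_j is the displayed integer vector. Then <v, e_j> = <v, u_j> / sqrt(<u_j, u_j>), so |<v, e_j>|^2 = <v, u_j>^2 / <u_j, u_j>.
Coefficients: <v, e_1> = 0/sqrt(10), <v, e_2> = 20/sqrt(190), <v, e_3> = 233/sqrt(2831).
Square and sum: Σ |<v, e_j>|^2 = 3171/149.
Compute ||v||^2 = v·v = 23.
Deficit = 23 − 3171/149 = 256/149 ≥ 0, confirming Bessel's inequality. (The deficit equals ||v − Σ <v,e_j> e_j||^2, the squared distance from v to span{e_j}.)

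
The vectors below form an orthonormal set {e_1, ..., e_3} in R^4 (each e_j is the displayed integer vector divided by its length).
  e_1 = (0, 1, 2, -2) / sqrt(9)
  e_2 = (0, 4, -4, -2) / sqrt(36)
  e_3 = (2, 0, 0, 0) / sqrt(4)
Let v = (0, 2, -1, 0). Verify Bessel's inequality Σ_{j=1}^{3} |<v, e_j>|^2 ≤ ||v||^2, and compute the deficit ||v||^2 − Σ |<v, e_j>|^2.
Σ |<v, e_j>|^2 = 4; ||v||^2 = 5; deficit = 1

Write each e_j = u_j / sqrt(<u_j, u_j>) where u_j is the displayed integer vector. Then <v, e_j> = <v, u_j> / sqrt(<u_j, u_j>), so |<v, e_j>|^2 = <v, u_j>^2 / <u_j, u_j>.
Coefficients: <v, e_1> = 0/sqrt(9), <v, e_2> = 12/sqrt(36), <v, e_3> = 0/sqrt(4).
Square and sum: Σ |<v, e_j>|^2 = 4.
Compute ||v||^2 = v·v = 5.
Deficit = 5 − 4 = 1 ≥ 0, confirming Bessel's inequality. (The deficit equals ||v − Σ <v,e_j> e_j||^2, the squared distance from v to span{e_j}.)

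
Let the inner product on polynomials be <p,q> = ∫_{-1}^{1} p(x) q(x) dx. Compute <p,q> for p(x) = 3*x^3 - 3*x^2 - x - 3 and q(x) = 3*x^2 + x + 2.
<p,q> = -376/15

Expand the product: p(x)·q(x) = 9*x^5 - 6*x^4 - 16*x^2 - 5*x - 6.
∫_{-1}^{1} of each monomial x^k gives [2/(k+1) if k even, 0 if k odd]. Integrating term-by-term (or equivalently evaluating the antiderivative F(x) = 3*x^6/2 - 6*x^5/5 - 16*x^3/3 - 5*x^2/2 - 6*x at the endpoints):
  F(1) − F(−1) = -203/15 − (173/15) = -376/15.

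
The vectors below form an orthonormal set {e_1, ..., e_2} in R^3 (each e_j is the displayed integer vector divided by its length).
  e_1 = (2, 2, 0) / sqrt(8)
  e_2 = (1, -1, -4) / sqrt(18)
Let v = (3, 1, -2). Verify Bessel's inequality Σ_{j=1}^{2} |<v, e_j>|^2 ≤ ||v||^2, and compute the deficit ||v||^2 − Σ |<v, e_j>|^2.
Σ |<v, e_j>|^2 = 122/9; ||v||^2 = 14; deficit = 4/9

Write each e_j = u_j / sqrt(<u_j, u_j>) where u_j is the displayed integer vector. Then <v, e_j> = <v, u_j> / sqrt(<u_j, u_j>), so |<v, e_j>|^2 = <v, u_j>^2 / <u_j, u_j>.
Coefficients: <v, e_1> = 8/sqrt(8), <v, e_2> = 10/sqrt(18).
Square and sum: Σ |<v, e_j>|^2 = 122/9.
Compute ||v||^2 = v·v = 14.
Deficit = 14 − 122/9 = 4/9 ≥ 0, confirming Bessel's inequality. (The deficit equals ||v − Σ <v,e_j> e_j||^2, the squared distance from v to span{e_j}.)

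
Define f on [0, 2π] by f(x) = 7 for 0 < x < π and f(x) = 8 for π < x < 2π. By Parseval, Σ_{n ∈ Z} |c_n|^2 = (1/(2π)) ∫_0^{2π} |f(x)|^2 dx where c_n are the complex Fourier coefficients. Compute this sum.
Σ |c_n|^2 = 113/2

Parseval equates the L^2 energy of f (normalised by 1/(2π)) with the ℓ^2 sum of its Fourier coefficients: (1/(2π)) ∫_0^{2π} |f|^2 = Σ |c_n|^2.
Compute the left side: (1/(2π)) [∫_0^π 7^2 dx + ∫_π^{2π} 8^2 dx] = (1/(2π)) · (49π + 64π) = (49 + 64)/2 = 113/2.
So Σ_{n ∈ Z} |c_n|^2 = 113/2.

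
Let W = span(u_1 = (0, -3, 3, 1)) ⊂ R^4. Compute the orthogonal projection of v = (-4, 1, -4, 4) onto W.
proj_W(v) = (0, 33/19, -33/19, -11/19)

Set up U = [u_1 | ... | u_1] ∈ R^(4×1). The projector onto W = col(U) is P = U (U^T U)^(-1) U^T.
Compute U^T U =
  [19],
and U^T v = (-11).
Solve U^T U · c = U^T v for the coefficients: c = (-11/19). The projection is proj_W(v) = U c.
Check: (v - proj_W(v)) · u_1 = 0  (should be 0).
Result: proj_W(v) = (0, 33/19, -33/19, -11/19).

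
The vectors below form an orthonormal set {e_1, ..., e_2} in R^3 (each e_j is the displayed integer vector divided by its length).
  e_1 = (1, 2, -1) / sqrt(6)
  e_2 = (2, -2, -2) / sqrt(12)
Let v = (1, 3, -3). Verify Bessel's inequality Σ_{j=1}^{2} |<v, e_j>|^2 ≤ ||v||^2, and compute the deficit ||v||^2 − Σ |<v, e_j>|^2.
Σ |<v, e_j>|^2 = 17; ||v||^2 = 19; deficit = 2

Write each e_j = u_j / sqrt(<u_j, u_j>) where u_j is the displayed integer vector. Then <v, e_j> = <v, u_j> / sqrt(<u_j, u_j>), so |<v, e_j>|^2 = <v, u_j>^2 / <u_j, u_j>.
Coefficients: <v, e_1> = 10/sqrt(6), <v, e_2> = 2/sqrt(12).
Square and sum: Σ |<v, e_j>|^2 = 17.
Compute ||v||^2 = v·v = 19.
Deficit = 19 − 17 = 2 ≥ 0, confirming Bessel's inequality. (The deficit equals ||v − Σ <v,e_j> e_j||^2, the squared distance from v to span{e_j}.)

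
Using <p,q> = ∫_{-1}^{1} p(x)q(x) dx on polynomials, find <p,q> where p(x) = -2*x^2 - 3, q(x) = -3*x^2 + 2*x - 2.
<p,q> = 346/15

Expand the product: p(x)·q(x) = 6*x^4 - 4*x^3 + 13*x^2 - 6*x + 6.
∫_{-1}^{1} of each monomial x^k gives [2/(k+1) if k even, 0 if k odd]. Integrating term-by-term (or equivalently evaluating the antiderivative F(x) = 6*x^5/5 - x^4 + 13*x^3/3 - 3*x^2 + 6*x at the endpoints):
  F(1) − F(−1) = 113/15 − (-233/15) = 346/15.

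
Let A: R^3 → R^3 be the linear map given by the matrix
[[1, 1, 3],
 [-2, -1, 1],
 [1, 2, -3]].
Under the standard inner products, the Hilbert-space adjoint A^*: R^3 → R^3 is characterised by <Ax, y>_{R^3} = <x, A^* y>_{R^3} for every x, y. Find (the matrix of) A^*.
A^* = A^T =
[[1, -2, 1],
 [1, -1, 2],
 [3, 1, -3]]

For real matrices with standard dot products, the defining identity <Ax, y> = <x, A^* y> gives (Ax)^T y = x^T (A^*) y, i.e. x^T A^T y = x^T (A^*) y. Since this holds for all x, y, we must have A^* = A^T. Therefore
A^* =
[[1, -2, 1],
 [1, -1, 2],
 [3, 1, -3]].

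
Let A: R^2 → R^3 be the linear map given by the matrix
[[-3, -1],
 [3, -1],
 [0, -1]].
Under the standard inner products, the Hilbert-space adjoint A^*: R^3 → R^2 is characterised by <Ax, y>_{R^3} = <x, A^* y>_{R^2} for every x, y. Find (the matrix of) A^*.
A^* = A^T =
[[-3, 3, 0],
 [-1, -1, -1]]

For real matrices with standard dot products, the defining identity <Ax, y> = <x, A^* y> gives (Ax)^T y = x^T (A^*) y, i.e. x^T A^T y = x^T (A^*) y. Since this holds for all x, y, we must have A^* = A^T. Therefore
A^* =
[[-3, 3, 0],
 [-1, -1, -1]].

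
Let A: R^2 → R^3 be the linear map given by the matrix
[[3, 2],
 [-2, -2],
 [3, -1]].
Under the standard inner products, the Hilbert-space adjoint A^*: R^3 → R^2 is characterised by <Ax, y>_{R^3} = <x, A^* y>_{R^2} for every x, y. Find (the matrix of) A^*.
A^* = A^T =
[[3, -2, 3],
 [2, -2, -1]]

For real matrices with standard dot products, the defining identity <Ax, y> = <x, A^* y> gives (Ax)^T y = x^T (A^*) y, i.e. x^T A^T y = x^T (A^*) y. Since this holds for all x, y, we must have A^* = A^T. Therefore
A^* =
[[3, -2, 3],
 [2, -2, -1]].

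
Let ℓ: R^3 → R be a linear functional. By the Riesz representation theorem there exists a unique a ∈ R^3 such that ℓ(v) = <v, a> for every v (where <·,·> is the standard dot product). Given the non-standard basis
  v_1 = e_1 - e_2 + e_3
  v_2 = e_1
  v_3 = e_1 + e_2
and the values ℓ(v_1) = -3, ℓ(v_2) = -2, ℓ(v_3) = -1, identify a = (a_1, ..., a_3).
a = (-2, 1, 0)

Write a = (a_1, ..., a_3) in the standard basis. For each basis vector v_i, ℓ(v_i) = <v_i, a> is a linear equation in the a_j's. Collect the n equations into a matrix system V a = ℓ, where row i of V is v_i (expressed in the standard basis). Since V is invertible (lower-triangular with 1s on the diagonal, up to permutation), solve by back-substitution:
  V =
[[1, -1, 1],
 [1, 0, 0],
 [1, 1, 0]]
  V a = (-3, -2, -1)
Solving gives a = (-2, 1, 0).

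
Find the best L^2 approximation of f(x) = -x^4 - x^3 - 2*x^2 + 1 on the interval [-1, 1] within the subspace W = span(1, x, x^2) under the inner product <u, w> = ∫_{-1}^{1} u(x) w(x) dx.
g(x) = -20*x^2/7 - 3*x/5 + 38/35

The best approximation g ∈ W is the orthogonal projection of f onto W. Writing g = a_0 + a_1 x + a_2 x^2, the coefficients solve the normal equations G · a = b where
  G_{ij} = <φ_i, φ_j> and b_i = <f, φ_i>, with φ_0 = 1, φ_1 = x, φ_2 = x^2.
G =
  [2, 0, 2/3]
  [0, 2/3, 0]
  [2/3, 0, 2/5],
b = (4/15, -2/5, -44/105).
Solving gives a_0 = 38/35, a_1 = -3/5, a_2 = -20/7, so
  g(x) = -20*x^2/7 - 3*x/5 + 38/35.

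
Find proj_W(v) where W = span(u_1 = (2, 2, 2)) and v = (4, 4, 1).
proj_W(v) = (3, 3, 3)

Set up U = [u_1 | ... | u_1] ∈ R^(3×1). The projector onto W = col(U) is P = U (U^T U)^(-1) U^T.
Compute U^T U =
  [12],
and U^T v = (18).
Solve U^T U · c = U^T v for the coefficients: c = (3/2). The projection is proj_W(v) = U c.
Check: (v - proj_W(v)) · u_1 = 0  (should be 0).
Result: proj_W(v) = (3, 3, 3).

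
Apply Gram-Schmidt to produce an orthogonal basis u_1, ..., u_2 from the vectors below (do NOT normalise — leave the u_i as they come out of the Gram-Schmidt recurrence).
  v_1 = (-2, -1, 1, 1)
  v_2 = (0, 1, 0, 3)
Orthogonal basis:
  u_1 = (-2, -1, 1, 1)
  u_2 = (4/7, 9/7, -2/7, 19/7)

Apply the Gram-Schmidt recurrence
  u_1 = v_1
  u_i = v_i − Σ_{j<i} ((v_i · u_j) / (u_j · u_j)) · u_j.

Step by step this gives:
  u_1 = (-2, -1, 1, 1)
  u_2 = (4/7, 9/7, -2/7, 19/7)

Orthogonality check:
  u_2 · u_1 = 0 (should be 0)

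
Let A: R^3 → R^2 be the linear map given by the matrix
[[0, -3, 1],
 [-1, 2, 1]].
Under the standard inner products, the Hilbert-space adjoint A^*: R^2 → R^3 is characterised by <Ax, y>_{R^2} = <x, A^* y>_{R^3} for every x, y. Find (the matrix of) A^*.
A^* = A^T =
[[0, -1],
 [-3, 2],
 [1, 1]]

For real matrices with standard dot products, the defining identity <Ax, y> = <x, A^* y> gives (Ax)^T y = x^T (A^*) y, i.e. x^T A^T y = x^T (A^*) y. Since this holds for all x, y, we must have A^* = A^T. Therefore
A^* =
[[0, -1],
 [-3, 2],
 [1, 1]].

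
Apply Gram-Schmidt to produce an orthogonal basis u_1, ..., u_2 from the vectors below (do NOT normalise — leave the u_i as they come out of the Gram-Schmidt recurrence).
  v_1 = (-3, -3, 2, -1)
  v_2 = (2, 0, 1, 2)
Orthogonal basis:
  u_1 = (-3, -3, 2, -1)
  u_2 = (28/23, -18/23, 35/23, 40/23)

Apply the Gram-Schmidt recurrence
  u_1 = v_1
  u_i = v_i − Σ_{j<i} ((v_i · u_j) / (u_j · u_j)) · u_j.

Step by step this gives:
  u_1 = (-3, -3, 2, -1)
  u_2 = (28/23, -18/23, 35/23, 40/23)

Orthogonality check:
  u_2 · u_1 = 0 (should be 0)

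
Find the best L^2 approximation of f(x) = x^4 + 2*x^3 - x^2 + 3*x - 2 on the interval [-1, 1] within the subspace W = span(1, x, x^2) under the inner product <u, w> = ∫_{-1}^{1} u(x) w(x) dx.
g(x) = -x^2/7 + 21*x/5 - 73/35

The best approximation g ∈ W is the orthogonal projection of f onto W. Writing g = a_0 + a_1 x + a_2 x^2, the coefficients solve the normal equations G · a = b where
  G_{ij} = <φ_i, φ_j> and b_i = <f, φ_i>, with φ_0 = 1, φ_1 = x, φ_2 = x^2.
G =
  [2, 0, 2/3]
  [0, 2/3, 0]
  [2/3, 0, 2/5],
b = (-64/15, 14/5, -152/105).
Solving gives a_0 = -73/35, a_1 = 21/5, a_2 = -1/7, so
  g(x) = -x^2/7 + 21*x/5 - 73/35.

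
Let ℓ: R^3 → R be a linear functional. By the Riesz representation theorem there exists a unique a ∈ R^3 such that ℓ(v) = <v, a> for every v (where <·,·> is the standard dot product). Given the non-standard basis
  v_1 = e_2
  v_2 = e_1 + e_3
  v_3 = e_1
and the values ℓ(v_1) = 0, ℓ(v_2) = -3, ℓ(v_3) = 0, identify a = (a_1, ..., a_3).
a = (0, 0, -3)

Write a = (a_1, ..., a_3) in the standard basis. For each basis vector v_i, ℓ(v_i) = <v_i, a> is a linear equation in the a_j's. Collect the n equations into a matrix system V a = ℓ, where row i of V is v_i (expressed in the standard basis). Since V is invertible (lower-triangular with 1s on the diagonal, up to permutation), solve by back-substitution:
  V =
[[0, 1, 0],
 [1, 0, 1],
 [1, 0, 0]]
  V a = (0, -3, 0)
Solving gives a = (0, 0, -3).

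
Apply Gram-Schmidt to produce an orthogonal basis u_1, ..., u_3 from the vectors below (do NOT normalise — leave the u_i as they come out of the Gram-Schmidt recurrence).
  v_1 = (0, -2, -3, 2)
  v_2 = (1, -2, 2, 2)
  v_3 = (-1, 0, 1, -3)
Orthogonal basis:
  u_1 = (0, -2, -3, 2)
  u_2 = (1, -30/17, 40/17, 30/17)
  u_3 = (-150/217, -348/217, 30/217, -303/217)

Apply the Gram-Schmidt recurrence
  u_1 = v_1
  u_i = v_i − Σ_{j<i} ((v_i · u_j) / (u_j · u_j)) · u_j.

Step by step this gives:
  u_1 = (0, -2, -3, 2)
  u_2 = (1, -30/17, 40/17, 30/17)
  u_3 = (-150/217, -348/217, 30/217, -303/217)

Orthogonality check:
  u_2 · u_1 = 0 (should be 0)
  u_3 · u_1 = 0 (should be 0)
  u_3 · u_2 = 0 (should be 0)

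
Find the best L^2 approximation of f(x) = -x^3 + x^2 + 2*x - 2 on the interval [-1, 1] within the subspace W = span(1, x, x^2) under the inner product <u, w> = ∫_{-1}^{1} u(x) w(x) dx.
g(x) = x^2 + 7*x/5 - 2

The best approximation g ∈ W is the orthogonal projection of f onto W. Writing g = a_0 + a_1 x + a_2 x^2, the coefficients solve the normal equations G · a = b where
  G_{ij} = <φ_i, φ_j> and b_i = <f, φ_i>, with φ_0 = 1, φ_1 = x, φ_2 = x^2.
G =
  [2, 0, 2/3]
  [0, 2/3, 0]
  [2/3, 0, 2/5],
b = (-10/3, 14/15, -14/15).
Solving gives a_0 = -2, a_1 = 7/5, a_2 = 1, so
  g(x) = x^2 + 7*x/5 - 2.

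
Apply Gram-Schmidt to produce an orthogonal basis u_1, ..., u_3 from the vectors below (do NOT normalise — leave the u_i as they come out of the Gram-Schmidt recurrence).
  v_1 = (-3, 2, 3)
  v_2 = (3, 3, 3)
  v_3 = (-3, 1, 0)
Orthogonal basis:
  u_1 = (-3, 2, 3)
  u_2 = (42/11, 27/11, 24/11)
  u_3 = (-9/62, 27/31, -45/62)

Apply the Gram-Schmidt recurrence
  u_1 = v_1
  u_i = v_i − Σ_{j<i} ((v_i · u_j) / (u_j · u_j)) · u_j.

Step by step this gives:
  u_1 = (-3, 2, 3)
  u_2 = (42/11, 27/11, 24/11)
  u_3 = (-9/62, 27/31, -45/62)

Orthogonality check:
  u_2 · u_1 = 0 (should be 0)
  u_3 · u_1 = 0 (should be 0)
  u_3 · u_2 = 0 (should be 0)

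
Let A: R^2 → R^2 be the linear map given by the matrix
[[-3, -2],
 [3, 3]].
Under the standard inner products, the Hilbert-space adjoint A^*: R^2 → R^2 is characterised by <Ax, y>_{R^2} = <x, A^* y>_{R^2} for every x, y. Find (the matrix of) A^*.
A^* = A^T =
[[-3, 3],
 [-2, 3]]

For real matrices with standard dot products, the defining identity <Ax, y> = <x, A^* y> gives (Ax)^T y = x^T (A^*) y, i.e. x^T A^T y = x^T (A^*) y. Since this holds for all x, y, we must have A^* = A^T. Therefore
A^* =
[[-3, 3],
 [-2, 3]].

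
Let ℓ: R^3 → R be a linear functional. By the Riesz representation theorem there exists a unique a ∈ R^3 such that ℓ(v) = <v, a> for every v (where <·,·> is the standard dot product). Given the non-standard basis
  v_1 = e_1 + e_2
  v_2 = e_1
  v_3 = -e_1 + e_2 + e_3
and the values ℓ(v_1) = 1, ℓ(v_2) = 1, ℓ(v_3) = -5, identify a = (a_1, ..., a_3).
a = (1, 0, -4)

Write a = (a_1, ..., a_3) in the standard basis. For each basis vector v_i, ℓ(v_i) = <v_i, a> is a linear equation in the a_j's. Collect the n equations into a matrix system V a = ℓ, where row i of V is v_i (expressed in the standard basis). Since V is invertible (lower-triangular with 1s on the diagonal, up to permutation), solve by back-substitution:
  V =
[[1, 1, 0],
 [1, 0, 0],
 [-1, 1, 1]]
  V a = (1, 1, -5)
Solving gives a = (1, 0, -4).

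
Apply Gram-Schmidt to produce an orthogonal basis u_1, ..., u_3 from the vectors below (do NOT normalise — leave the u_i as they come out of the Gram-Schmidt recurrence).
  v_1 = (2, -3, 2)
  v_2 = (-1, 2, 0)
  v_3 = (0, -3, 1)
Orthogonal basis:
  u_1 = (2, -3, 2)
  u_2 = (-1/17, 10/17, 16/17)
  u_3 = (-4/3, -2/3, 1/3)

Apply the Gram-Schmidt recurrence
  u_1 = v_1
  u_i = v_i − Σ_{j<i} ((v_i · u_j) / (u_j · u_j)) · u_j.

Step by step this gives:
  u_1 = (2, -3, 2)
  u_2 = (-1/17, 10/17, 16/17)
  u_3 = (-4/3, -2/3, 1/3)

Orthogonality check:
  u_2 · u_1 = 0 (should be 0)
  u_3 · u_1 = 0 (should be 0)
  u_3 · u_2 = 0 (should be 0)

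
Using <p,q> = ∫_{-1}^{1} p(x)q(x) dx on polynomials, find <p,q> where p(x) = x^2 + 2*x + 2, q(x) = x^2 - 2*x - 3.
<p,q> = -224/15

Expand the product: p(x)·q(x) = x^4 - 5*x^2 - 10*x - 6.
∫_{-1}^{1} of each monomial x^k gives [2/(k+1) if k even, 0 if k odd]. Integrating term-by-term (or equivalently evaluating the antiderivative F(x) = x^5/5 - 5*x^3/3 - 5*x^2 - 6*x at the endpoints):
  F(1) − F(−1) = -187/15 − (37/15) = -224/15.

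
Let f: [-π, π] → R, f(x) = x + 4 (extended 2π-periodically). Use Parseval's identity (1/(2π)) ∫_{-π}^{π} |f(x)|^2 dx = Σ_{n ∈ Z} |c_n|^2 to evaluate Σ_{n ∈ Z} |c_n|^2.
Σ |c_n|^2 = π^2/3 + 16

Expand and integrate term by term over [-π, π]:
  ∫ (x)^2 dx = 1·(2π^3/3); ∫ 2·1·(4)·x dx = 0 (odd integrand); ∫ 4^2 dx = 16·2π.
So (1/(2π)) ∫_{-π}^{π} (x + 4)^2 dx = 1π^2/3 + 16 = π^2/3 + 16.
Parseval ⇒ Σ |c_n|^2 = π^2/3 + 16.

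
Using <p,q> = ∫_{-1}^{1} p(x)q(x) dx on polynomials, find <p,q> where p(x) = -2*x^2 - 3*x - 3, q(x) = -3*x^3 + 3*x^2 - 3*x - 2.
<p,q> = 238/15

Expand the product: p(x)·q(x) = 6*x^5 + 3*x^4 + 6*x^3 + 4*x^2 + 15*x + 6.
∫_{-1}^{1} of each monomial x^k gives [2/(k+1) if k even, 0 if k odd]. Integrating term-by-term (or equivalently evaluating the antiderivative F(x) = x^6 + 3*x^5/5 + 3*x^4/2 + 4*x^3/3 + 15*x^2/2 + 6*x at the endpoints):
  F(1) − F(−1) = 269/15 − (31/15) = 238/15.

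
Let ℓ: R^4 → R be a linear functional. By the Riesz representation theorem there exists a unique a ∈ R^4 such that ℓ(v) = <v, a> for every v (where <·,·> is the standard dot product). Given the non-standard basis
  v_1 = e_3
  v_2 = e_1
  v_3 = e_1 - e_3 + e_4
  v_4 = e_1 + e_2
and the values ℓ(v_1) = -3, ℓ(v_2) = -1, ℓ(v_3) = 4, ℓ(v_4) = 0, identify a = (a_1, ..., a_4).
a = (-1, 1, -3, 2)

Write a = (a_1, ..., a_4) in the standard basis. For each basis vector v_i, ℓ(v_i) = <v_i, a> is a linear equation in the a_j's. Collect the n equations into a matrix system V a = ℓ, where row i of V is v_i (expressed in the standard basis). Since V is invertible (lower-triangular with 1s on the diagonal, up to permutation), solve by back-substitution:
  V =
[[0, 0, 1, 0],
 [1, 0, 0, 0],
 [1, 0, -1, 1],
 [1, 1, 0, 0]]
  V a = (-3, -1, 4, 0)
Solving gives a = (-1, 1, -3, 2).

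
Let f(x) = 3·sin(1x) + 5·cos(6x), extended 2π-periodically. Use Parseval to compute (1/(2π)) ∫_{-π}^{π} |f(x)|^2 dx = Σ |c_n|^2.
Σ |c_n|^2 = 17

Expand |f|^2 and use orthogonality of {sin(nx), cos(mx)} on [-π, π]:
  ∫_{-π}^{π} sin(nx)^2 dx = π, ∫ cos(mx)^2 dx = π, and cross terms integrate to 0.
So ∫_{-π}^{π} f(x)^2 dx = 3^2 · π + 5^2 · π = (9 + 25)π.
Divide by 2π: (9 + 25)/2 = 17.
By Parseval, this equals Σ |c_n|^2.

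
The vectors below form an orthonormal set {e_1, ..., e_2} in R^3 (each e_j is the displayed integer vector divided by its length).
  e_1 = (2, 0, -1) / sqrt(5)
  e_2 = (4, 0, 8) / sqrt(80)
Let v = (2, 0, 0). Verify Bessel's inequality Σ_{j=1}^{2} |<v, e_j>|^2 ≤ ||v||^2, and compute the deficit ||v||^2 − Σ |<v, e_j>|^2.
Σ |<v, e_j>|^2 = 4; ||v||^2 = 4; deficit = 0

Write each e_j = u_j / sqrt(<u_j, u_j>) where u_j is the displayed integer vector. Then <v, e_j> = <v, u_j> / sqrt(<u_j, u_j>), so |<v, e_j>|^2 = <v, u_j>^2 / <u_j, u_j>.
Coefficients: <v, e_1> = 4/sqrt(5), <v, e_2> = 8/sqrt(80).
Square and sum: Σ |<v, e_j>|^2 = 4.
Compute ||v||^2 = v·v = 4.
Deficit = 4 − 4 = 0 ≥ 0, confirming Bessel's inequality. (The deficit equals ||v − Σ <v,e_j> e_j||^2, the squared distance from v to span{e_j}.)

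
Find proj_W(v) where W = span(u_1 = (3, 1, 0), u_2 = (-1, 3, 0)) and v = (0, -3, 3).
proj_W(v) = (0, -3, 0)

Set up U = [u_1 | ... | u_2] ∈ R^(3×2). The projector onto W = col(U) is P = U (U^T U)^(-1) U^T.
Compute U^T U =
  [10, 0]
  [0, 10],
and U^T v = (-3, -9).
Solve U^T U · c = U^T v for the coefficients: c = (-3/10, -9/10). The projection is proj_W(v) = U c.
Check: (v - proj_W(v)) · u_1 = 0  (should be 0).
Check: (v - proj_W(v)) · u_2 = 0  (should be 0).
Result: proj_W(v) = (0, -3, 0).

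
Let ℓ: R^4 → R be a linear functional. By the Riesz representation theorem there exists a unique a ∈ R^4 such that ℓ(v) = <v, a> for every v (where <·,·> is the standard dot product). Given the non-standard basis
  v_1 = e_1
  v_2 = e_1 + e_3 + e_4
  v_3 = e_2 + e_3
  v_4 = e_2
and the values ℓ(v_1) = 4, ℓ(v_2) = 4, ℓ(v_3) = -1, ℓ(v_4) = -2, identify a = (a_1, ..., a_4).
a = (4, -2, 1, -1)

Write a = (a_1, ..., a_4) in the standard basis. For each basis vector v_i, ℓ(v_i) = <v_i, a> is a linear equation in the a_j's. Collect the n equations into a matrix system V a = ℓ, where row i of V is v_i (expressed in the standard basis). Since V is invertible (lower-triangular with 1s on the diagonal, up to permutation), solve by back-substitution:
  V =
[[1, 0, 0, 0],
 [1, 0, 1, 1],
 [0, 1, 1, 0],
 [0, 1, 0, 0]]
  V a = (4, 4, -1, -2)
Solving gives a = (4, -2, 1, -1).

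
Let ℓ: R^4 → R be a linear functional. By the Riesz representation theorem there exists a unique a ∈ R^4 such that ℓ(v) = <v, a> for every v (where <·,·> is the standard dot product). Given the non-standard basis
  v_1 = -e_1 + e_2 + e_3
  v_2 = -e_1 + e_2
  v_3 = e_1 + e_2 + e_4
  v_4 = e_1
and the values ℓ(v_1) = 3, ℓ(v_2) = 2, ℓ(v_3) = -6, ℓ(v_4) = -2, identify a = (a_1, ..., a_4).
a = (-2, 0, 1, -4)

Write a = (a_1, ..., a_4) in the standard basis. For each basis vector v_i, ℓ(v_i) = <v_i, a> is a linear equation in the a_j's. Collect the n equations into a matrix system V a = ℓ, where row i of V is v_i (expressed in the standard basis). Since V is invertible (lower-triangular with 1s on the diagonal, up to permutation), solve by back-substitution:
  V =
[[-1, 1, 1, 0],
 [-1, 1, 0, 0],
 [1, 1, 0, 1],
 [1, 0, 0, 0]]
  V a = (3, 2, -6, -2)
Solving gives a = (-2, 0, 1, -4).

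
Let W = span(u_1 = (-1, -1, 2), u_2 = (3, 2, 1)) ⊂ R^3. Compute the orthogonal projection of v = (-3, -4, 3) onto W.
proj_W(v) = (-11/3, -46/15, 47/15)

Set up U = [u_1 | ... | u_2] ∈ R^(3×2). The projector onto W = col(U) is P = U (U^T U)^(-1) U^T.
Compute U^T U =
  [6, -3]
  [-3, 14],
and U^T v = (13, -14).
Solve U^T U · c = U^T v for the coefficients: c = (28/15, -3/5). The projection is proj_W(v) = U c.
Check: (v - proj_W(v)) · u_1 = 0  (should be 0).
Check: (v - proj_W(v)) · u_2 = 0  (should be 0).
Result: proj_W(v) = (-11/3, -46/15, 47/15).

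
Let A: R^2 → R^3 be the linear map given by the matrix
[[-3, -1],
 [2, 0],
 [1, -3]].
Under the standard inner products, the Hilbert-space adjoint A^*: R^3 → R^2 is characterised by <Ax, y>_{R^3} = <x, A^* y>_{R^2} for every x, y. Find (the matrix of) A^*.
A^* = A^T =
[[-3, 2, 1],
 [-1, 0, -3]]

For real matrices with standard dot products, the defining identity <Ax, y> = <x, A^* y> gives (Ax)^T y = x^T (A^*) y, i.e. x^T A^T y = x^T (A^*) y. Since this holds for all x, y, we must have A^* = A^T. Therefore
A^* =
[[-3, 2, 1],
 [-1, 0, -3]].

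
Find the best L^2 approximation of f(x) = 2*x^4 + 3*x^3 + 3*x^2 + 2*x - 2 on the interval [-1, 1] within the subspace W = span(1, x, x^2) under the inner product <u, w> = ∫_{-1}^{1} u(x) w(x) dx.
g(x) = 33*x^2/7 + 19*x/5 - 76/35

The best approximation g ∈ W is the orthogonal projection of f onto W. Writing g = a_0 + a_1 x + a_2 x^2, the coefficients solve the normal equations G · a = b where
  G_{ij} = <φ_i, φ_j> and b_i = <f, φ_i>, with φ_0 = 1, φ_1 = x, φ_2 = x^2.
G =
  [2, 0, 2/3]
  [0, 2/3, 0]
  [2/3, 0, 2/5],
b = (-6/5, 38/15, 46/105).
Solving gives a_0 = -76/35, a_1 = 19/5, a_2 = 33/7, so
  g(x) = 33*x^2/7 + 19*x/5 - 76/35.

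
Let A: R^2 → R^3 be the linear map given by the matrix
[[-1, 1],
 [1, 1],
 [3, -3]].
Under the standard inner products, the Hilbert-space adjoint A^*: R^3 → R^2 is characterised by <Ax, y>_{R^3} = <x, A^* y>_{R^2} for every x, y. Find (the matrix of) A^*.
A^* = A^T =
[[-1, 1, 3],
 [1, 1, -3]]

For real matrices with standard dot products, the defining identity <Ax, y> = <x, A^* y> gives (Ax)^T y = x^T (A^*) y, i.e. x^T A^T y = x^T (A^*) y. Since this holds for all x, y, we must have A^* = A^T. Therefore
A^* =
[[-1, 1, 3],
 [1, 1, -3]].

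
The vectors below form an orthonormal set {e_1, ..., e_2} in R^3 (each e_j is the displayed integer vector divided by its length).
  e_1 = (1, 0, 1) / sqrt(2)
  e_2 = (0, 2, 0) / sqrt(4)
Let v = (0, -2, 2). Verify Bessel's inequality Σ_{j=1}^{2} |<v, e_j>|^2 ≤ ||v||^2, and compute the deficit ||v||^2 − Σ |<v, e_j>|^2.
Σ |<v, e_j>|^2 = 6; ||v||^2 = 8; deficit = 2

Write each e_j = u_j / sqrt(<u_j, u_j>) where u_j is the displayed integer vector. Then <v, e_j> = <v, u_j> / sqrt(<u_j, u_j>), so |<v, e_j>|^2 = <v, u_j>^2 / <u_j, u_j>.
Coefficients: <v, e_1> = 2/sqrt(2), <v, e_2> = -4/sqrt(4).
Square and sum: Σ |<v, e_j>|^2 = 6.
Compute ||v||^2 = v·v = 8.
Deficit = 8 − 6 = 2 ≥ 0, confirming Bessel's inequality. (The deficit equals ||v − Σ <v,e_j> e_j||^2, the squared distance from v to span{e_j}.)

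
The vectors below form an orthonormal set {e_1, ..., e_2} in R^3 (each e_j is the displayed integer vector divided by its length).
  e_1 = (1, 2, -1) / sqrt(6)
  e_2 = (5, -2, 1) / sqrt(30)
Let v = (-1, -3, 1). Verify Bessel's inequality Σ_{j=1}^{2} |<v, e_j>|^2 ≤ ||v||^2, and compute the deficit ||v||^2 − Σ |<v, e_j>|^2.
Σ |<v, e_j>|^2 = 54/5; ||v||^2 = 11; deficit = 1/5

Write each e_j = u_j / sqrt(<u_j, u_j>) where u_j is the displayed integer vector. Then <v, e_j> = <v, u_j> / sqrt(<u_j, u_j>), so |<v, e_j>|^2 = <v, u_j>^2 / <u_j, u_j>.
Coefficients: <v, e_1> = -8/sqrt(6), <v, e_2> = 2/sqrt(30).
Square and sum: Σ |<v, e_j>|^2 = 54/5.
Compute ||v||^2 = v·v = 11.
Deficit = 11 − 54/5 = 1/5 ≥ 0, confirming Bessel's inequality. (The deficit equals ||v − Σ <v,e_j> e_j||^2, the squared distance from v to span{e_j}.)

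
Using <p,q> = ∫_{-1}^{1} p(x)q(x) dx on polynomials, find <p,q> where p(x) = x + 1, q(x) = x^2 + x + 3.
<p,q> = 22/3

Expand the product: p(x)·q(x) = x^3 + 2*x^2 + 4*x + 3.
∫_{-1}^{1} of each monomial x^k gives [2/(k+1) if k even, 0 if k odd]. Integrating term-by-term (or equivalently evaluating the antiderivative F(x) = x^4/4 + 2*x^3/3 + 2*x^2 + 3*x at the endpoints):
  F(1) − F(−1) = 71/12 − (-17/12) = 22/3.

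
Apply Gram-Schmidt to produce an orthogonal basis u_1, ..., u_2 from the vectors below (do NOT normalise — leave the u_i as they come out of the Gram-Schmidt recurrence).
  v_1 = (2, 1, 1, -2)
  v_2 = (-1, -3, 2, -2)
Orthogonal basis:
  u_1 = (2, 1, 1, -2)
  u_2 = (-6/5, -31/10, 19/10, -9/5)

Apply the Gram-Schmidt recurrence
  u_1 = v_1
  u_i = v_i − Σ_{j<i} ((v_i · u_j) / (u_j · u_j)) · u_j.

Step by step this gives:
  u_1 = (2, 1, 1, -2)
  u_2 = (-6/5, -31/10, 19/10, -9/5)

Orthogonality check:
  u_2 · u_1 = 0 (should be 0)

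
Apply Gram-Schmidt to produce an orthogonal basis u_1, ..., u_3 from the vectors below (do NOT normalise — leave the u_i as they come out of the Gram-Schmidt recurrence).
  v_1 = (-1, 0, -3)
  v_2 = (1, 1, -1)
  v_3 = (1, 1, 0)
Orthogonal basis:
  u_1 = (-1, 0, -3)
  u_2 = (6/5, 1, -2/5)
  u_3 = (-3/26, 2/13, 1/26)

Apply the Gram-Schmidt recurrence
  u_1 = v_1
  u_i = v_i − Σ_{j<i} ((v_i · u_j) / (u_j · u_j)) · u_j.

Step by step this gives:
  u_1 = (-1, 0, -3)
  u_2 = (6/5, 1, -2/5)
  u_3 = (-3/26, 2/13, 1/26)

Orthogonality check:
  u_2 · u_1 = 0 (should be 0)
  u_3 · u_1 = 0 (should be 0)
  u_3 · u_2 = 0 (should be 0)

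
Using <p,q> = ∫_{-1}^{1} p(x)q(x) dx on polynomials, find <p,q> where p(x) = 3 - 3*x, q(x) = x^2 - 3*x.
<p,q> = 8

Expand the product: p(x)·q(x) = -3*x^3 + 12*x^2 - 9*x.
∫_{-1}^{1} of each monomial x^k gives [2/(k+1) if k even, 0 if k odd]. Integrating term-by-term (or equivalently evaluating the antiderivative F(x) = -3*x^4/4 + 4*x^3 - 9*x^2/2 at the endpoints):
  F(1) − F(−1) = -5/4 − (-37/4) = 8.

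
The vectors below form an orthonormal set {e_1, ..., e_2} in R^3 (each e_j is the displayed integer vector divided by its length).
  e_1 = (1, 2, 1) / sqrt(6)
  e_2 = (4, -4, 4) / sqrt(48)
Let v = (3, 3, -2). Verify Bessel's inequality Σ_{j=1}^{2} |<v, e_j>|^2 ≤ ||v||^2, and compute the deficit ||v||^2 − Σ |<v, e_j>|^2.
Σ |<v, e_j>|^2 = 19/2; ||v||^2 = 22; deficit = 25/2

Write each e_j = u_j / sqrt(<u_j, u_j>) where u_j is the displayed integer vector. Then <v, e_j> = <v, u_j> / sqrt(<u_j, u_j>), so |<v, e_j>|^2 = <v, u_j>^2 / <u_j, u_j>.
Coefficients: <v, e_1> = 7/sqrt(6), <v, e_2> = -8/sqrt(48).
Square and sum: Σ |<v, e_j>|^2 = 19/2.
Compute ||v||^2 = v·v = 22.
Deficit = 22 − 19/2 = 25/2 ≥ 0, confirming Bessel's inequality. (The deficit equals ||v − Σ <v,e_j> e_j||^2, the squared distance from v to span{e_j}.)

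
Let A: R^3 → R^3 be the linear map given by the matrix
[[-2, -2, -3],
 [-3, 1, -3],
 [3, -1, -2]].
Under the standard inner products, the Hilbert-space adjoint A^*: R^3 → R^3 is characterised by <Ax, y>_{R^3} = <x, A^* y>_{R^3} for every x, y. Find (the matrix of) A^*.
A^* = A^T =
[[-2, -3, 3],
 [-2, 1, -1],
 [-3, -3, -2]]

For real matrices with standard dot products, the defining identity <Ax, y> = <x, A^* y> gives (Ax)^T y = x^T (A^*) y, i.e. x^T A^T y = x^T (A^*) y. Since this holds for all x, y, we must have A^* = A^T. Therefore
A^* =
[[-2, -3, 3],
 [-2, 1, -1],
 [-3, -3, -2]].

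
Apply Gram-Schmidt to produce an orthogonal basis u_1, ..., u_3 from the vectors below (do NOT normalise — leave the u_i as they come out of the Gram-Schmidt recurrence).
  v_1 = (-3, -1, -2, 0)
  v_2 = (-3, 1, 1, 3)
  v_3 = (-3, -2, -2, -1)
Orthogonal basis:
  u_1 = (-3, -1, -2, 0)
  u_2 = (-12/7, 10/7, 13/7, 3)
  u_3 = (-27/122, -69/122, 75/122, -29/122)

Apply the Gram-Schmidt recurrence
  u_1 = v_1
  u_i = v_i − Σ_{j<i} ((v_i · u_j) / (u_j · u_j)) · u_j.

Step by step this gives:
  u_1 = (-3, -1, -2, 0)
  u_2 = (-12/7, 10/7, 13/7, 3)
  u_3 = (-27/122, -69/122, 75/122, -29/122)

Orthogonality check:
  u_2 · u_1 = 0 (should be 0)
  u_3 · u_1 = 0 (should be 0)
  u_3 · u_2 = 0 (should be 0)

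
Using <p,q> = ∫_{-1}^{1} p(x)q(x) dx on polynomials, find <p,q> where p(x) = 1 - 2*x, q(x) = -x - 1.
<p,q> = -2/3

Expand the product: p(x)·q(x) = 2*x^2 + x - 1.
∫_{-1}^{1} of each monomial x^k gives [2/(k+1) if k even, 0 if k odd]. Integrating term-by-term (or equivalently evaluating the antiderivative F(x) = 2*x^3/3 + x^2/2 - x at the endpoints):
  F(1) − F(−1) = 1/6 − (5/6) = -2/3.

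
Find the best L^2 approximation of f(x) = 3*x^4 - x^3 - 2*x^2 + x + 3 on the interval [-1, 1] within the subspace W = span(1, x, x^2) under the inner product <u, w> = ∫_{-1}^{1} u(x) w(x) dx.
g(x) = 4*x^2/7 + 2*x/5 + 96/35

The best approximation g ∈ W is the orthogonal projection of f onto W. Writing g = a_0 + a_1 x + a_2 x^2, the coefficients solve the normal equations G · a = b where
  G_{ij} = <φ_i, φ_j> and b_i = <f, φ_i>, with φ_0 = 1, φ_1 = x, φ_2 = x^2.
G =
  [2, 0, 2/3]
  [0, 2/3, 0]
  [2/3, 0, 2/5],
b = (88/15, 4/15, 72/35).
Solving gives a_0 = 96/35, a_1 = 2/5, a_2 = 4/7, so
  g(x) = 4*x^2/7 + 2*x/5 + 96/35.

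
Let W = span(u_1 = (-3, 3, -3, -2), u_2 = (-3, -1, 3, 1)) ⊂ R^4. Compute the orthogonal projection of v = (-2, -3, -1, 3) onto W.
proj_W(v) = (-522/595, -474/595, 972/595, 57/85)

Set up U = [u_1 | ... | u_2] ∈ R^(4×2). The projector onto W = col(U) is P = U (U^T U)^(-1) U^T.
Compute U^T U =
  [31, -5]
  [-5, 20],
and U^T v = (-6, 9).
Solve U^T U · c = U^T v for the coefficients: c = (-15/119, 249/595). The projection is proj_W(v) = U c.
Check: (v - proj_W(v)) · u_1 = 0  (should be 0).
Check: (v - proj_W(v)) · u_2 = 0  (should be 0).
Result: proj_W(v) = (-522/595, -474/595, 972/595, 57/85).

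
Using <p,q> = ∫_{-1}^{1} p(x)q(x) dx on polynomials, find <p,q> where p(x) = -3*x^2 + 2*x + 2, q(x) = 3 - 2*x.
<p,q> = 10/3

Expand the product: p(x)·q(x) = 6*x^3 - 13*x^2 + 2*x + 6.
∫_{-1}^{1} of each monomial x^k gives [2/(k+1) if k even, 0 if k odd]. Integrating term-by-term (or equivalently evaluating the antiderivative F(x) = 3*x^4/2 - 13*x^3/3 + x^2 + 6*x at the endpoints):
  F(1) − F(−1) = 25/6 − (5/6) = 10/3.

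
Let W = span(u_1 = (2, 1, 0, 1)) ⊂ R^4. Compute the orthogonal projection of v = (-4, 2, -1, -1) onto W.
proj_W(v) = (-7/3, -7/6, 0, -7/6)

Set up U = [u_1 | ... | u_1] ∈ R^(4×1). The projector onto W = col(U) is P = U (U^T U)^(-1) U^T.
Compute U^T U =
  [6],
and U^T v = (-7).
Solve U^T U · c = U^T v for the coefficients: c = (-7/6). The projection is proj_W(v) = U c.
Check: (v - proj_W(v)) · u_1 = 0  (should be 0).
Result: proj_W(v) = (-7/3, -7/6, 0, -7/6).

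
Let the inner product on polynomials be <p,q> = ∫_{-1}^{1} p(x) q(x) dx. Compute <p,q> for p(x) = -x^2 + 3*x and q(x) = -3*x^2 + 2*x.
<p,q> = 26/5

Expand the product: p(x)·q(x) = 3*x^4 - 11*x^3 + 6*x^2.
∫_{-1}^{1} of each monomial x^k gives [2/(k+1) if k even, 0 if k odd]. Integrating term-by-term (or equivalently evaluating the antiderivative F(x) = 3*x^5/5 - 11*x^4/4 + 2*x^3 at the endpoints):
  F(1) − F(−1) = -3/20 − (-107/20) = 26/5.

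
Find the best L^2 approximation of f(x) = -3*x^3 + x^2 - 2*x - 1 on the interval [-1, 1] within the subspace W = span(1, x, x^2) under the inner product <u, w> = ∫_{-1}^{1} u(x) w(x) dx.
g(x) = x^2 - 19*x/5 - 1

The best approximation g ∈ W is the orthogonal projection of f onto W. Writing g = a_0 + a_1 x + a_2 x^2, the coefficients solve the normal equations G · a = b where
  G_{ij} = <φ_i, φ_j> and b_i = <f, φ_i>, with φ_0 = 1, φ_1 = x, φ_2 = x^2.
G =
  [2, 0, 2/3]
  [0, 2/3, 0]
  [2/3, 0, 2/5],
b = (-4/3, -38/15, -4/15).
Solving gives a_0 = -1, a_1 = -19/5, a_2 = 1, so
  g(x) = x^2 - 19*x/5 - 1.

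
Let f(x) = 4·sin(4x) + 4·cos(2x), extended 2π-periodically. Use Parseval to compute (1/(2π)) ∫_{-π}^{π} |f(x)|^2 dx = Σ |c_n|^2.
Σ |c_n|^2 = 16

Expand |f|^2 and use orthogonality of {sin(nx), cos(mx)} on [-π, π]:
  ∫_{-π}^{π} sin(nx)^2 dx = π, ∫ cos(mx)^2 dx = π, and cross terms integrate to 0.
So ∫_{-π}^{π} f(x)^2 dx = 4^2 · π + 4^2 · π = (16 + 16)π.
Divide by 2π: (16 + 16)/2 = 16.
By Parseval, this equals Σ |c_n|^2.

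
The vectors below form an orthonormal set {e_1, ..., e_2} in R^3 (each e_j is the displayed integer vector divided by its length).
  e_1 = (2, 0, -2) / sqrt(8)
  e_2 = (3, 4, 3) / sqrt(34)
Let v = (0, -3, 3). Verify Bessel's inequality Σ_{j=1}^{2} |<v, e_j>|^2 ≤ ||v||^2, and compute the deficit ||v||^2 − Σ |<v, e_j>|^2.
Σ |<v, e_j>|^2 = 81/17; ||v||^2 = 18; deficit = 225/17

Write each e_j = u_j / sqrt(<u_j, u_j>) where u_j is the displayed integer vector. Then <v, e_j> = <v, u_j> / sqrt(<u_j, u_j>), so |<v, e_j>|^2 = <v, u_j>^2 / <u_j, u_j>.
Coefficients: <v, e_1> = -6/sqrt(8), <v, e_2> = -3/sqrt(34).
Square and sum: Σ |<v, e_j>|^2 = 81/17.
Compute ||v||^2 = v·v = 18.
Deficit = 18 − 81/17 = 225/17 ≥ 0, confirming Bessel's inequality. (The deficit equals ||v − Σ <v,e_j> e_j||^2, the squared distance from v to span{e_j}.)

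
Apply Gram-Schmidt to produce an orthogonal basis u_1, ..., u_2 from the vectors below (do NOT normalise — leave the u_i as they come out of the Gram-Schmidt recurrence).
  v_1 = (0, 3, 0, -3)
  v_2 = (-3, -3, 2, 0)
Orthogonal basis:
  u_1 = (0, 3, 0, -3)
  u_2 = (-3, -3/2, 2, -3/2)

Apply the Gram-Schmidt recurrence
  u_1 = v_1
  u_i = v_i − Σ_{j<i} ((v_i · u_j) / (u_j · u_j)) · u_j.

Step by step this gives:
  u_1 = (0, 3, 0, -3)
  u_2 = (-3, -3/2, 2, -3/2)

Orthogonality check:
  u_2 · u_1 = 0 (should be 0)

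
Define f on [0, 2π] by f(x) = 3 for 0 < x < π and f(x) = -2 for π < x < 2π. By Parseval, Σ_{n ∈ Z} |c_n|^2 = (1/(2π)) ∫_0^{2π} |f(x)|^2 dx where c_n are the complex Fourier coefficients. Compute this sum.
Σ |c_n|^2 = 13/2

Parseval equates the L^2 energy of f (normalised by 1/(2π)) with the ℓ^2 sum of its Fourier coefficients: (1/(2π)) ∫_0^{2π} |f|^2 = Σ |c_n|^2.
Compute the left side: (1/(2π)) [∫_0^π 3^2 dx + ∫_π^{2π} (-2)^2 dx] = (1/(2π)) · (9π + 4π) = (9 + 4)/2 = 13/2.
So Σ_{n ∈ Z} |c_n|^2 = 13/2.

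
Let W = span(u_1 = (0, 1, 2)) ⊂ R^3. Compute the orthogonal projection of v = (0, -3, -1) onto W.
proj_W(v) = (0, -1, -2)

Set up U = [u_1 | ... | u_1] ∈ R^(3×1). The projector onto W = col(U) is P = U (U^T U)^(-1) U^T.
Compute U^T U =
  [5],
and U^T v = (-5).
Solve U^T U · c = U^T v for the coefficients: c = (-1). The projection is proj_W(v) = U c.
Check: (v - proj_W(v)) · u_1 = 0  (should be 0).
Result: proj_W(v) = (0, -1, -2).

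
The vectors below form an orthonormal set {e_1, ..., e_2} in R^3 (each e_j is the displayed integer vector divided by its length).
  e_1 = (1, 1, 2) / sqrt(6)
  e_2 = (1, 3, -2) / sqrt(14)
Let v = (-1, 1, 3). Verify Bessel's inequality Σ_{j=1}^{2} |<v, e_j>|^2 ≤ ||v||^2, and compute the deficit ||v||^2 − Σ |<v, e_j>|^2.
Σ |<v, e_j>|^2 = 50/7; ||v||^2 = 11; deficit = 27/7

Write each e_j = u_j / sqrt(<u_j, u_j>) where u_j is the displayed integer vector. Then <v, e_j> = <v, u_j> / sqrt(<u_j, u_j>), so |<v, e_j>|^2 = <v, u_j>^2 / <u_j, u_j>.
Coefficients: <v, e_1> = 6/sqrt(6), <v, e_2> = -4/sqrt(14).
Square and sum: Σ |<v, e_j>|^2 = 50/7.
Compute ||v||^2 = v·v = 11.
Deficit = 11 − 50/7 = 27/7 ≥ 0, confirming Bessel's inequality. (The deficit equals ||v − Σ <v,e_j> e_j||^2, the squared distance from v to span{e_j}.)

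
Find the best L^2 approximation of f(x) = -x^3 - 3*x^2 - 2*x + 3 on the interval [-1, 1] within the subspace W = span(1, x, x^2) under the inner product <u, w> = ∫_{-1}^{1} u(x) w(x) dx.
g(x) = -3*x^2 - 13*x/5 + 3

The best approximation g ∈ W is the orthogonal projection of f onto W. Writing g = a_0 + a_1 x + a_2 x^2, the coefficients solve the normal equations G · a = b where
  G_{ij} = <φ_i, φ_j> and b_i = <f, φ_i>, with φ_0 = 1, φ_1 = x, φ_2 = x^2.
G =
  [2, 0, 2/3]
  [0, 2/3, 0]
  [2/3, 0, 2/5],
b = (4, -26/15, 4/5).
Solving gives a_0 = 3, a_1 = -13/5, a_2 = -3, so
  g(x) = -3*x^2 - 13*x/5 + 3.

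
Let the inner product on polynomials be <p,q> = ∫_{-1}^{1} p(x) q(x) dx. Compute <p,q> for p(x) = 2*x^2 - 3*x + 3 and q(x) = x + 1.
<p,q> = 16/3

Expand the product: p(x)·q(x) = 2*x^3 - x^2 + 3.
∫_{-1}^{1} of each monomial x^k gives [2/(k+1) if k even, 0 if k odd]. Integrating term-by-term (or equivalently evaluating the antiderivative F(x) = x^4/2 - x^3/3 + 3*x at the endpoints):
  F(1) − F(−1) = 19/6 − (-13/6) = 16/3.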